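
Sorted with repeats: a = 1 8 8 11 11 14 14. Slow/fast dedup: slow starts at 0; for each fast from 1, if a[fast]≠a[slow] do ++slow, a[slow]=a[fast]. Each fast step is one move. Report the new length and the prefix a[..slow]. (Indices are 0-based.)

length 4; prefix = [1, 8, 11, 14]

slow=0 fast=1: a[fast]=8≠a[slow]=1 write a[1]=8, slow++,fast++
slow=1 fast=2: a[fast]=8=a[slow] dup, fast++
slow=1 fast=3: a[fast]=11≠a[slow]=8 write a[2]=11, slow++,fast++
slow=2 fast=4: a[fast]=11=a[slow] dup, fast++
slow=2 fast=5: a[fast]=14≠a[slow]=11 write a[3]=14, slow++,fast++
slow=3 fast=6: a[fast]=14=a[slow] dup, fast++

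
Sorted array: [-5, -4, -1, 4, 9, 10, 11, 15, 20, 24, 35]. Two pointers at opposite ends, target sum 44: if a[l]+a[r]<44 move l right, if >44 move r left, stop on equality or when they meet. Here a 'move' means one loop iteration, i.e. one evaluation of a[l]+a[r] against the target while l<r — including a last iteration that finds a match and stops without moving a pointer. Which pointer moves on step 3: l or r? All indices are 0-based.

l=0 r=10: -5+35=30 <44, l++
l=1 r=10: -4+35=31 <44, l++
l=2 r=10: -1+35=34 <44, l++

l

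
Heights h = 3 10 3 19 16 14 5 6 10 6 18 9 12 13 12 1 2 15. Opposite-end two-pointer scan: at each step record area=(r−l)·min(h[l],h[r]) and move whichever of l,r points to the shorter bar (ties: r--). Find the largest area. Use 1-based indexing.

max area = 210

[1,18] min(3,15)*17=51 best=51 * → l++
[2,18] min(10,15)*16=160 best=160 * → l++
[3,18] min(3,15)*15=45 best=160 → l++
[4,18] min(19,15)*14=210 best=210 * → r--
[4,17] min(19,2)*13=26 best=210 → r--
[4,16] min(19,1)*12=12 best=210 → r--
[4,15] min(19,12)*11=132 best=210 → r--
[4,14] min(19,13)*10=130 best=210 → r--
[4,13] min(19,12)*9=108 best=210 → r--
[4,12] min(19,9)*8=72 best=210 → r--
[4,11] min(19,18)*7=126 best=210 → r--
[4,10] min(19,6)*6=36 best=210 → r--
[4,9] min(19,10)*5=50 best=210 → r--
[4,8] min(19,6)*4=24 best=210 → r--
[4,7] min(19,5)*3=15 best=210 → r--
[4,6] min(19,14)*2=28 best=210 → r--
[4,5] min(19,16)*1=16 best=210 → r--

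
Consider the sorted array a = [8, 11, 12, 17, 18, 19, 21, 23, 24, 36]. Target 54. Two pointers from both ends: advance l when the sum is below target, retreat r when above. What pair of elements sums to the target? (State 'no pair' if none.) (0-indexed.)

[0,9] 8+36=44 <54 → l++
[1,9] 11+36=47 <54 → l++
[2,9] 12+36=48 <54 → l++
[3,9] 17+36=53 <54 → l++
[4,9] 18+36=54 → found

(18, 36)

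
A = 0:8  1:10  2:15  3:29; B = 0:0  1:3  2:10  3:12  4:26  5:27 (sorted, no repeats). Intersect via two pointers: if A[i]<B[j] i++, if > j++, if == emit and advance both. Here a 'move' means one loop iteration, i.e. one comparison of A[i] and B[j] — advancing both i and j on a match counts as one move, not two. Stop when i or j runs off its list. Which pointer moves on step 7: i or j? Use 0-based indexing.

j

i=0 j=0: 8>0, j++
i=0 j=1: 8>3, j++
i=0 j=2: 8<10, i++
i=1 j=2: 10==10 emit, i++,j++
i=2 j=3: 15>12, j++
i=2 j=4: 15<26, i++
i=3 j=4: 29>26, j++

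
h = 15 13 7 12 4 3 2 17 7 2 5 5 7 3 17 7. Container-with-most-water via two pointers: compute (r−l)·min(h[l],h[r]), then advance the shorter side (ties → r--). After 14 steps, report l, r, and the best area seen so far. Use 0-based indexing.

[0,15] min(15,7)*15=105 best=105 * → r--
[0,14] min(15,17)*14=210 best=210 * → l++
[1,14] min(13,17)*13=169 best=210 → l++
[2,14] min(7,17)*12=84 best=210 → l++
[3,14] min(12,17)*11=132 best=210 → l++
[4,14] min(4,17)*10=40 best=210 → l++
[5,14] min(3,17)*9=27 best=210 → l++
[6,14] min(2,17)*8=16 best=210 → l++
[7,14] min(17,17)*7=119 best=210 → r--
[7,13] min(17,3)*6=18 best=210 → r--
[7,12] min(17,7)*5=35 best=210 → r--
[7,11] min(17,5)*4=20 best=210 → r--
[7,10] min(17,5)*3=15 best=210 → r--
[7,9] min(17,2)*2=4 best=210 → r--

l=7, r=8, best area=210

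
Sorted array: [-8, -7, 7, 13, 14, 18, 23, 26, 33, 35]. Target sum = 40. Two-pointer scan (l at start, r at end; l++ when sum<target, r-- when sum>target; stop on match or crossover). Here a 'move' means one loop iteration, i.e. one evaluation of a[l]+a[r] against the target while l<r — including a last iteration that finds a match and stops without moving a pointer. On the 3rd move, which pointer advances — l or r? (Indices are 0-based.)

r

l=0 r=9: -8+35=27 <40, l++
l=1 r=9: -7+35=28 <40, l++
l=2 r=9: 7+35=42 >40, r--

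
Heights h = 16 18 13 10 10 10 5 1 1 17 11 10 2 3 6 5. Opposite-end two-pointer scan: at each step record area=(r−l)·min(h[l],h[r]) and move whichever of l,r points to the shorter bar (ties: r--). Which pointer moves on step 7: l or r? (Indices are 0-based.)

l=0 r=15: min(16,5)*15=75 best=75 *, r--
l=0 r=14: min(16,6)*14=84 best=84 *, r--
l=0 r=13: min(16,3)*13=39 best=84, r--
l=0 r=12: min(16,2)*12=24 best=84, r--
l=0 r=11: min(16,10)*11=110 best=110 *, r--
l=0 r=10: min(16,11)*10=110 best=110, r--
l=0 r=9: min(16,17)*9=144 best=144 *, l++

l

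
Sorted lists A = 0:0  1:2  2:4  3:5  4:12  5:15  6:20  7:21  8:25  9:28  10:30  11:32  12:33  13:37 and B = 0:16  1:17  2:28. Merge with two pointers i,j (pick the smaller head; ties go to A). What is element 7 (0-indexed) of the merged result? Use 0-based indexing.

i=0 j=0: A[i]=0<=B[j]=16 take 0, i++
i=1 j=0: A[i]=2<=B[j]=16 take 2, i++
i=2 j=0: A[i]=4<=B[j]=16 take 4, i++
i=3 j=0: A[i]=5<=B[j]=16 take 5, i++
i=4 j=0: A[i]=12<=B[j]=16 take 12, i++
i=5 j=0: A[i]=15<=B[j]=16 take 15, i++
i=6 j=0: A[i]=20>B[j]=16 take 16, j++
i=6 j=1: A[i]=20>B[j]=17 take 17, j++
i=6 j=2: A[i]=20<=B[j]=28 take 20, i++
i=7 j=2: A[i]=21<=B[j]=28 take 21, i++
i=8 j=2: A[i]=25<=B[j]=28 take 25, i++
i=9 j=2: A[i]=28<=B[j]=28 take 28, i++
i=10 j=2: A[i]=30>B[j]=28 take 28, j++
i=10 j=3: B done, take A[i]=30, i++
i=11 j=3: B done, take A[i]=32, i++
i=12 j=3: B done, take A[i]=33, i++
i=13 j=3: B done, take A[i]=37, i++

merged[7] = 17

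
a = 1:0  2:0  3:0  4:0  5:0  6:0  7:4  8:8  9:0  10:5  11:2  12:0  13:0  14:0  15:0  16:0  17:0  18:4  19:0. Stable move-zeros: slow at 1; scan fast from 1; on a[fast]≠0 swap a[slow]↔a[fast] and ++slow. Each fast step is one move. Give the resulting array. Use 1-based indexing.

(s=1,f=1) a[fast]=0 → fast++
(s=1,f=2) a[fast]=0 → fast++
(s=1,f=3) a[fast]=0 → fast++
(s=1,f=4) a[fast]=0 → fast++
(s=1,f=5) a[fast]=0 → fast++
(s=1,f=6) a[fast]=0 → fast++
(s=1,f=7) a[fast]=4≠0 swap→a[1]=4 → slow++,fast++
(s=2,f=8) a[fast]=8≠0 swap→a[2]=8 → slow++,fast++
(s=3,f=9) a[fast]=0 → fast++
(s=3,f=10) a[fast]=5≠0 swap→a[3]=5 → slow++,fast++
(s=4,f=11) a[fast]=2≠0 swap→a[4]=2 → slow++,fast++
(s=5,f=12) a[fast]=0 → fast++
(s=5,f=13) a[fast]=0 → fast++
(s=5,f=14) a[fast]=0 → fast++
(s=5,f=15) a[fast]=0 → fast++
(s=5,f=16) a[fast]=0 → fast++
(s=5,f=17) a[fast]=0 → fast++
(s=5,f=18) a[fast]=4≠0 swap→a[5]=4 → slow++,fast++
(s=6,f=19) a[fast]=0 → fast++

[4, 8, 5, 2, 4, 0, 0, 0, 0, 0, 0, 0, 0, 0, 0, 0, 0, 0, 0]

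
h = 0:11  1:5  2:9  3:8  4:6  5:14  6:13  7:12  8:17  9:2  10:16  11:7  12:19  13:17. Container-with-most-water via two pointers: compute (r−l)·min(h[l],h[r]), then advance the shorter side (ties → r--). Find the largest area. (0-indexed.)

l=0 r=13: min(11,17)*13=143 best=143 *, l++
l=1 r=13: min(5,17)*12=60 best=143, l++
l=2 r=13: min(9,17)*11=99 best=143, l++
l=3 r=13: min(8,17)*10=80 best=143, l++
l=4 r=13: min(6,17)*9=54 best=143, l++
l=5 r=13: min(14,17)*8=112 best=143, l++
l=6 r=13: min(13,17)*7=91 best=143, l++
l=7 r=13: min(12,17)*6=72 best=143, l++
l=8 r=13: min(17,17)*5=85 best=143, r--
l=8 r=12: min(17,19)*4=68 best=143, l++
l=9 r=12: min(2,19)*3=6 best=143, l++
l=10 r=12: min(16,19)*2=32 best=143, l++
l=11 r=12: min(7,19)*1=7 best=143, l++

max area = 143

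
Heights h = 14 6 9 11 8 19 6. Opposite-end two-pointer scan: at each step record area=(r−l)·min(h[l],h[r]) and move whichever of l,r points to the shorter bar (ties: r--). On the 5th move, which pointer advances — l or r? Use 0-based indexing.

l

l=0 r=6: min(14,6)*6=36 best=36 *, r--
l=0 r=5: min(14,19)*5=70 best=70 *, l++
l=1 r=5: min(6,19)*4=24 best=70, l++
l=2 r=5: min(9,19)*3=27 best=70, l++
l=3 r=5: min(11,19)*2=22 best=70, l++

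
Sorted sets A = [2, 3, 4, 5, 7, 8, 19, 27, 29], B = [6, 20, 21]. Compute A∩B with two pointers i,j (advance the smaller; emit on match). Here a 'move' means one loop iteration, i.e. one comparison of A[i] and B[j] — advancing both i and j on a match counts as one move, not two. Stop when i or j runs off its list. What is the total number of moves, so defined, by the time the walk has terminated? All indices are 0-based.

i=0 j=0: 2<6, i++
i=1 j=0: 3<6, i++
i=2 j=0: 4<6, i++
i=3 j=0: 5<6, i++
i=4 j=0: 7>6, j++
i=4 j=1: 7<20, i++
i=5 j=1: 8<20, i++
i=6 j=1: 19<20, i++
i=7 j=1: 27>20, j++
i=7 j=2: 27>21, j++

10 moves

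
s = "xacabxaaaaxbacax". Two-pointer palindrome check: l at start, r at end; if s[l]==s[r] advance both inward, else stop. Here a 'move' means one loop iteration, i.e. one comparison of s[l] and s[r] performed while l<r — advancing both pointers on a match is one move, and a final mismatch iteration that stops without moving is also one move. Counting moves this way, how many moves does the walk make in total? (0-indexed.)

l=0 r=15: 'x'=='x', l++,r--
l=1 r=14: 'a'=='a', l++,r--
l=2 r=13: 'c'=='c', l++,r--
l=3 r=12: 'a'=='a', l++,r--
l=4 r=11: 'b'=='b', l++,r--
l=5 r=10: 'x'=='x', l++,r--
l=6 r=9: 'a'=='a', l++,r--
l=7 r=8: 'a'=='a', l++,r--

8 moves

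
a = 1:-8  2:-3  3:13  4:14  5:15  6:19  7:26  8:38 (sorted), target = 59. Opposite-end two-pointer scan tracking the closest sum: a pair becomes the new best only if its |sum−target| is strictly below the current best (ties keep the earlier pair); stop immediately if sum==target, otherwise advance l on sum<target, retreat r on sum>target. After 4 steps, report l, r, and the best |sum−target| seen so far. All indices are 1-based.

l=5, r=8, best |Δ|=7

l=1 r=8: -8+38=30 d=29 *, l++
l=2 r=8: -3+38=35 d=24 *, l++
l=3 r=8: 13+38=51 d=8 *, l++
l=4 r=8: 14+38=52 d=7 *, l++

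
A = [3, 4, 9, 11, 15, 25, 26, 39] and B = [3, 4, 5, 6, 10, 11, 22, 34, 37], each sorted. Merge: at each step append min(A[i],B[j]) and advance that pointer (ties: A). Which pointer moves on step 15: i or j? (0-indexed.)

j

[i=0,j=0] A[i]=3<=B[j]=3 take 3 → i++
[i=1,j=0] A[i]=4>B[j]=3 take 3 → j++
[i=1,j=1] A[i]=4<=B[j]=4 take 4 → i++
[i=2,j=1] A[i]=9>B[j]=4 take 4 → j++
[i=2,j=2] A[i]=9>B[j]=5 take 5 → j++
[i=2,j=3] A[i]=9>B[j]=6 take 6 → j++
[i=2,j=4] A[i]=9<=B[j]=10 take 9 → i++
[i=3,j=4] A[i]=11>B[j]=10 take 10 → j++
[i=3,j=5] A[i]=11<=B[j]=11 take 11 → i++
[i=4,j=5] A[i]=15>B[j]=11 take 11 → j++
[i=4,j=6] A[i]=15<=B[j]=22 take 15 → i++
[i=5,j=6] A[i]=25>B[j]=22 take 22 → j++
[i=5,j=7] A[i]=25<=B[j]=34 take 25 → i++
[i=6,j=7] A[i]=26<=B[j]=34 take 26 → i++
[i=7,j=7] A[i]=39>B[j]=34 take 34 → j++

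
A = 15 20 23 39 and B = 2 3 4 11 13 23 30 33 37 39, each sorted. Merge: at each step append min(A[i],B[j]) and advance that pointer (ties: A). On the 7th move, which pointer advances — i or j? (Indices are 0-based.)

i

i=0 j=0: A[i]=15>B[j]=2 take 2, j++
i=0 j=1: A[i]=15>B[j]=3 take 3, j++
i=0 j=2: A[i]=15>B[j]=4 take 4, j++
i=0 j=3: A[i]=15>B[j]=11 take 11, j++
i=0 j=4: A[i]=15>B[j]=13 take 13, j++
i=0 j=5: A[i]=15<=B[j]=23 take 15, i++
i=1 j=5: A[i]=20<=B[j]=23 take 20, i++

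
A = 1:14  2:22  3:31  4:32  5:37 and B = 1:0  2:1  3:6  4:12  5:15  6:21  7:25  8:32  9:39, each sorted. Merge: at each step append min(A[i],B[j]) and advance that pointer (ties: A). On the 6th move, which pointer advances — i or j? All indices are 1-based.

j

[i=1,j=1] A[i]=14>B[j]=0 take 0 → j++
[i=1,j=2] A[i]=14>B[j]=1 take 1 → j++
[i=1,j=3] A[i]=14>B[j]=6 take 6 → j++
[i=1,j=4] A[i]=14>B[j]=12 take 12 → j++
[i=1,j=5] A[i]=14<=B[j]=15 take 14 → i++
[i=2,j=5] A[i]=22>B[j]=15 take 15 → j++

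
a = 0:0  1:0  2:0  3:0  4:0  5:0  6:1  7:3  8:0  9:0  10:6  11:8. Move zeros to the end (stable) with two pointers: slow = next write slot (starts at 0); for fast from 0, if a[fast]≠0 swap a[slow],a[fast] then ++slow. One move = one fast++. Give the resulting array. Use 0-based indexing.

[1, 3, 6, 8, 0, 0, 0, 0, 0, 0, 0, 0]

(s=0,f=0) a[fast]=0 → fast++
(s=0,f=1) a[fast]=0 → fast++
(s=0,f=2) a[fast]=0 → fast++
(s=0,f=3) a[fast]=0 → fast++
(s=0,f=4) a[fast]=0 → fast++
(s=0,f=5) a[fast]=0 → fast++
(s=0,f=6) a[fast]=1≠0 swap→a[0]=1 → slow++,fast++
(s=1,f=7) a[fast]=3≠0 swap→a[1]=3 → slow++,fast++
(s=2,f=8) a[fast]=0 → fast++
(s=2,f=9) a[fast]=0 → fast++
(s=2,f=10) a[fast]=6≠0 swap→a[2]=6 → slow++,fast++
(s=3,f=11) a[fast]=8≠0 swap→a[3]=8 → slow++,fast++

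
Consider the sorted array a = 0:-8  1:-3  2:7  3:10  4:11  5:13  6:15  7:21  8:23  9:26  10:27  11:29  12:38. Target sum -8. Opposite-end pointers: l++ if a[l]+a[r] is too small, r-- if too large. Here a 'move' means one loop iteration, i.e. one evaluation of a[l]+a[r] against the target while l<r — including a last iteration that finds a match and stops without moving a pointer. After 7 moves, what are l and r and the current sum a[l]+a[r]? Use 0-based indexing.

l=0 r=12: -8+38=30 >-8, r--
l=0 r=11: -8+29=21 >-8, r--
l=0 r=10: -8+27=19 >-8, r--
l=0 r=9: -8+26=18 >-8, r--
l=0 r=8: -8+23=15 >-8, r--
l=0 r=7: -8+21=13 >-8, r--
l=0 r=6: -8+15=7 >-8, r--

l=0, r=5, sum=5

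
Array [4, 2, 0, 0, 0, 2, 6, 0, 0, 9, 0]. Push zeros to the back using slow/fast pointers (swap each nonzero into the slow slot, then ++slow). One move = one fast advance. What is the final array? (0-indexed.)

(s=0,f=0) a[fast]=4≠0 swap→a[0]=4 → slow++,fast++
(s=1,f=1) a[fast]=2≠0 swap→a[1]=2 → slow++,fast++
(s=2,f=2) a[fast]=0 → fast++
(s=2,f=3) a[fast]=0 → fast++
(s=2,f=4) a[fast]=0 → fast++
(s=2,f=5) a[fast]=2≠0 swap→a[2]=2 → slow++,fast++
(s=3,f=6) a[fast]=6≠0 swap→a[3]=6 → slow++,fast++
(s=4,f=7) a[fast]=0 → fast++
(s=4,f=8) a[fast]=0 → fast++
(s=4,f=9) a[fast]=9≠0 swap→a[4]=9 → slow++,fast++
(s=5,f=10) a[fast]=0 → fast++

[4, 2, 2, 6, 9, 0, 0, 0, 0, 0, 0]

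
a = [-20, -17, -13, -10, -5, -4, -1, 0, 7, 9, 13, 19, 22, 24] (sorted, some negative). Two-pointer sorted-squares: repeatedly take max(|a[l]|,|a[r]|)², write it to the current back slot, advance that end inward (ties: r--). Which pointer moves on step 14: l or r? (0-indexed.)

r

l=0 r=13: |-20|<=|24| out[13]=576, r--
l=0 r=12: |-20|<=|22| out[12]=484, r--
l=0 r=11: |-20|>|19| out[11]=400, l++
l=1 r=11: |-17|<=|19| out[10]=361, r--
l=1 r=10: |-17|>|13| out[9]=289, l++
l=2 r=10: |-13|<=|13| out[8]=169, r--
l=2 r=9: |-13|>|9| out[7]=169, l++
l=3 r=9: |-10|>|9| out[6]=100, l++
l=4 r=9: |-5|<=|9| out[5]=81, r--
l=4 r=8: |-5|<=|7| out[4]=49, r--
l=4 r=7: |-5|>|0| out[3]=25, l++
l=5 r=7: |-4|>|0| out[2]=16, l++
l=6 r=7: |-1|>|0| out[1]=1, l++
l=7 r=7: |0|<=|0| out[0]=0, r--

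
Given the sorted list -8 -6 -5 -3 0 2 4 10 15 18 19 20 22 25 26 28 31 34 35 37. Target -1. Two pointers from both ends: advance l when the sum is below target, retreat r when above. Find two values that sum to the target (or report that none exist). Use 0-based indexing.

(-5, 4)

[0,19] -8+37=29 >-1 → r--
[0,18] -8+35=27 >-1 → r--
[0,17] -8+34=26 >-1 → r--
[0,16] -8+31=23 >-1 → r--
[0,15] -8+28=20 >-1 → r--
[0,14] -8+26=18 >-1 → r--
[0,13] -8+25=17 >-1 → r--
[0,12] -8+22=14 >-1 → r--
[0,11] -8+20=12 >-1 → r--
[0,10] -8+19=11 >-1 → r--
[0,9] -8+18=10 >-1 → r--
[0,8] -8+15=7 >-1 → r--
[0,7] -8+10=2 >-1 → r--
[0,6] -8+4=-4 <-1 → l++
[1,6] -6+4=-2 <-1 → l++
[2,6] -5+4=-1 → found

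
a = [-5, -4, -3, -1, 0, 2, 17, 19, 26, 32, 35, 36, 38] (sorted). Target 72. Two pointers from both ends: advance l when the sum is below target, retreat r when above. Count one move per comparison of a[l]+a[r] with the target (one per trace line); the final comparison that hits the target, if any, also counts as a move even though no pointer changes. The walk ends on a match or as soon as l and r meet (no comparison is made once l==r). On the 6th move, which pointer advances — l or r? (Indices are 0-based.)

l

[0,12] -5+38=33 <72 → l++
[1,12] -4+38=34 <72 → l++
[2,12] -3+38=35 <72 → l++
[3,12] -1+38=37 <72 → l++
[4,12] 0+38=38 <72 → l++
[5,12] 2+38=40 <72 → l++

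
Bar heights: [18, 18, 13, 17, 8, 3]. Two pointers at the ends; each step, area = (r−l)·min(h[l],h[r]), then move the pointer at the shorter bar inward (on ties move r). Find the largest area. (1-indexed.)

l=1 r=6: min(18,3)*5=15 best=15 *, r--
l=1 r=5: min(18,8)*4=32 best=32 *, r--
l=1 r=4: min(18,17)*3=51 best=51 *, r--
l=1 r=3: min(18,13)*2=26 best=51, r--
l=1 r=2: min(18,18)*1=18 best=51, r--

max area = 51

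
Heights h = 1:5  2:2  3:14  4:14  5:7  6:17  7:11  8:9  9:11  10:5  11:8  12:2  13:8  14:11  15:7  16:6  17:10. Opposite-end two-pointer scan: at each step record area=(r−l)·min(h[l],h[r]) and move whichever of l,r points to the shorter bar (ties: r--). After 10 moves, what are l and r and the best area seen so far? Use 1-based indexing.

[1,17] min(5,10)*16=80 best=80 * → l++
[2,17] min(2,10)*15=30 best=80 → l++
[3,17] min(14,10)*14=140 best=140 * → r--
[3,16] min(14,6)*13=78 best=140 → r--
[3,15] min(14,7)*12=84 best=140 → r--
[3,14] min(14,11)*11=121 best=140 → r--
[3,13] min(14,8)*10=80 best=140 → r--
[3,12] min(14,2)*9=18 best=140 → r--
[3,11] min(14,8)*8=64 best=140 → r--
[3,10] min(14,5)*7=35 best=140 → r--

l=3, r=9, best area=140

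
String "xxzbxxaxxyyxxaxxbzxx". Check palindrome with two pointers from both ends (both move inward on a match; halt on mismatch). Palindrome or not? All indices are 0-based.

[0,19] 'x'=='x' → l++,r--
[1,18] 'x'=='x' → l++,r--
[2,17] 'z'=='z' → l++,r--
[3,16] 'b'=='b' → l++,r--
[4,15] 'x'=='x' → l++,r--
[5,14] 'x'=='x' → l++,r--
[6,13] 'a'=='a' → l++,r--
[7,12] 'x'=='x' → l++,r--
[8,11] 'x'=='x' → l++,r--
[9,10] 'y'=='y' → l++,r--

palindrome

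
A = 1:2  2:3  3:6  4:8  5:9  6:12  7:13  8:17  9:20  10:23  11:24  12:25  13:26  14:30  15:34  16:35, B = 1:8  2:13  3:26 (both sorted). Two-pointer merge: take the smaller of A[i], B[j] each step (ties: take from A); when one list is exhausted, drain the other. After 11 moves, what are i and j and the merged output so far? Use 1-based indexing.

i=1 j=1: A[i]=2<=B[j]=8 take 2, i++
i=2 j=1: A[i]=3<=B[j]=8 take 3, i++
i=3 j=1: A[i]=6<=B[j]=8 take 6, i++
i=4 j=1: A[i]=8<=B[j]=8 take 8, i++
i=5 j=1: A[i]=9>B[j]=8 take 8, j++
i=5 j=2: A[i]=9<=B[j]=13 take 9, i++
i=6 j=2: A[i]=12<=B[j]=13 take 12, i++
i=7 j=2: A[i]=13<=B[j]=13 take 13, i++
i=8 j=2: A[i]=17>B[j]=13 take 13, j++
i=8 j=3: A[i]=17<=B[j]=26 take 17, i++
i=9 j=3: A[i]=20<=B[j]=26 take 20, i++

i=10, j=3, merged so far=[2, 3, 6, 8, 8, 9, 12, 13, 13, 17, 20]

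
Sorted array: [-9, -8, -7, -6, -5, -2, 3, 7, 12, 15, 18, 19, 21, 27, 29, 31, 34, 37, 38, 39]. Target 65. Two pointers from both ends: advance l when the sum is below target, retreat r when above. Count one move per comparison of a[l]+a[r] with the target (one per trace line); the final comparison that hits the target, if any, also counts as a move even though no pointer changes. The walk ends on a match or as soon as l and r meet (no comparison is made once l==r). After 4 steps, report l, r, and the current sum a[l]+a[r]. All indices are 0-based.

l=0 r=19: -9+39=30 <65, l++
l=1 r=19: -8+39=31 <65, l++
l=2 r=19: -7+39=32 <65, l++
l=3 r=19: -6+39=33 <65, l++

l=4, r=19, sum=34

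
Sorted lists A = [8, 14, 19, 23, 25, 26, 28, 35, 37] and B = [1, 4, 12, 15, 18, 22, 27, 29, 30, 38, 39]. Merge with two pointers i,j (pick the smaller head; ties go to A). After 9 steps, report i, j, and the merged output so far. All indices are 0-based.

i=0 j=0: A[i]=8>B[j]=1 take 1, j++
i=0 j=1: A[i]=8>B[j]=4 take 4, j++
i=0 j=2: A[i]=8<=B[j]=12 take 8, i++
i=1 j=2: A[i]=14>B[j]=12 take 12, j++
i=1 j=3: A[i]=14<=B[j]=15 take 14, i++
i=2 j=3: A[i]=19>B[j]=15 take 15, j++
i=2 j=4: A[i]=19>B[j]=18 take 18, j++
i=2 j=5: A[i]=19<=B[j]=22 take 19, i++
i=3 j=5: A[i]=23>B[j]=22 take 22, j++

i=3, j=6, merged so far=[1, 4, 8, 12, 14, 15, 18, 19, 22]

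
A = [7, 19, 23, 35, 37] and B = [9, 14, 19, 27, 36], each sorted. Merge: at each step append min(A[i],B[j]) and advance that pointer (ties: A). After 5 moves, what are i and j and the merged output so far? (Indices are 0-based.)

[i=0,j=0] A[i]=7<=B[j]=9 take 7 → i++
[i=1,j=0] A[i]=19>B[j]=9 take 9 → j++
[i=1,j=1] A[i]=19>B[j]=14 take 14 → j++
[i=1,j=2] A[i]=19<=B[j]=19 take 19 → i++
[i=2,j=2] A[i]=23>B[j]=19 take 19 → j++

i=2, j=3, merged so far=[7, 9, 14, 19, 19]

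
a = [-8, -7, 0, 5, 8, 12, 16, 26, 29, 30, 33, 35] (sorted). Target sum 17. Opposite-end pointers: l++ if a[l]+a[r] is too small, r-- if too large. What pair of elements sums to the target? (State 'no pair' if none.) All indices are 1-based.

(5, 12)

[1,12] -8+35=27 >17 → r--
[1,11] -8+33=25 >17 → r--
[1,10] -8+30=22 >17 → r--
[1,9] -8+29=21 >17 → r--
[1,8] -8+26=18 >17 → r--
[1,7] -8+16=8 <17 → l++
[2,7] -7+16=9 <17 → l++
[3,7] 0+16=16 <17 → l++
[4,7] 5+16=21 >17 → r--
[4,6] 5+12=17 → found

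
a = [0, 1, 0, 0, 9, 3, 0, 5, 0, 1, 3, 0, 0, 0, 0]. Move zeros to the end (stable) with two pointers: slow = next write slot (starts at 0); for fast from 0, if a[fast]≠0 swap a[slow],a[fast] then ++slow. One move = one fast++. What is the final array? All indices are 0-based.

slow=0 fast=0: a[fast]=0, fast++
slow=0 fast=1: a[fast]=1≠0 swap→a[0]=1, slow++,fast++
slow=1 fast=2: a[fast]=0, fast++
slow=1 fast=3: a[fast]=0, fast++
slow=1 fast=4: a[fast]=9≠0 swap→a[1]=9, slow++,fast++
slow=2 fast=5: a[fast]=3≠0 swap→a[2]=3, slow++,fast++
slow=3 fast=6: a[fast]=0, fast++
slow=3 fast=7: a[fast]=5≠0 swap→a[3]=5, slow++,fast++
slow=4 fast=8: a[fast]=0, fast++
slow=4 fast=9: a[fast]=1≠0 swap→a[4]=1, slow++,fast++
slow=5 fast=10: a[fast]=3≠0 swap→a[5]=3, slow++,fast++
slow=6 fast=11: a[fast]=0, fast++
slow=6 fast=12: a[fast]=0, fast++
slow=6 fast=13: a[fast]=0, fast++
slow=6 fast=14: a[fast]=0, fast++

[1, 9, 3, 5, 1, 3, 0, 0, 0, 0, 0, 0, 0, 0, 0]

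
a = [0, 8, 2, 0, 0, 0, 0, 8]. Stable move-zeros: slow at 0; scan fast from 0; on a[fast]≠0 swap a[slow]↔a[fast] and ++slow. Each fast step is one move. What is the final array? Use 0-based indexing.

[8, 2, 8, 0, 0, 0, 0, 0]

(s=0,f=0) a[fast]=0 → fast++
(s=0,f=1) a[fast]=8≠0 swap→a[0]=8 → slow++,fast++
(s=1,f=2) a[fast]=2≠0 swap→a[1]=2 → slow++,fast++
(s=2,f=3) a[fast]=0 → fast++
(s=2,f=4) a[fast]=0 → fast++
(s=2,f=5) a[fast]=0 → fast++
(s=2,f=6) a[fast]=0 → fast++
(s=2,f=7) a[fast]=8≠0 swap→a[2]=8 → slow++,fast++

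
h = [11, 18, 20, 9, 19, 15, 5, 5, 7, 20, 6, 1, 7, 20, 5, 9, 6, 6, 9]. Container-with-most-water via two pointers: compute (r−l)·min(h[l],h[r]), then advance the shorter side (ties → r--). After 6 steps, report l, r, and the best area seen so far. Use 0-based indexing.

l=0 r=18: min(11,9)*18=162 best=162 *, r--
l=0 r=17: min(11,6)*17=102 best=162, r--
l=0 r=16: min(11,6)*16=96 best=162, r--
l=0 r=15: min(11,9)*15=135 best=162, r--
l=0 r=14: min(11,5)*14=70 best=162, r--
l=0 r=13: min(11,20)*13=143 best=162, l++

l=1, r=13, best area=162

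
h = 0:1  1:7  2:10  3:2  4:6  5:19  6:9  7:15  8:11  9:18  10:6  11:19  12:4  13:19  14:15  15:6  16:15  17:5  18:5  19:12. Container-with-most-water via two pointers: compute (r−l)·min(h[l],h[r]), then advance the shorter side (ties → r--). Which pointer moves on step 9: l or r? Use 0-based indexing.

[0,19] min(1,12)*19=19 best=19 * → l++
[1,19] min(7,12)*18=126 best=126 * → l++
[2,19] min(10,12)*17=170 best=170 * → l++
[3,19] min(2,12)*16=32 best=170 → l++
[4,19] min(6,12)*15=90 best=170 → l++
[5,19] min(19,12)*14=168 best=170 → r--
[5,18] min(19,5)*13=65 best=170 → r--
[5,17] min(19,5)*12=60 best=170 → r--
[5,16] min(19,15)*11=165 best=170 → r--

r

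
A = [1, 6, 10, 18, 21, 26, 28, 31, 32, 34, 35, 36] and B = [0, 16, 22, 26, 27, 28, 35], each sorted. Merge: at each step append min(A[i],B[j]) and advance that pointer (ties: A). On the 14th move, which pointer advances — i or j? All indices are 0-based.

[i=0,j=0] A[i]=1>B[j]=0 take 0 → j++
[i=0,j=1] A[i]=1<=B[j]=16 take 1 → i++
[i=1,j=1] A[i]=6<=B[j]=16 take 6 → i++
[i=2,j=1] A[i]=10<=B[j]=16 take 10 → i++
[i=3,j=1] A[i]=18>B[j]=16 take 16 → j++
[i=3,j=2] A[i]=18<=B[j]=22 take 18 → i++
[i=4,j=2] A[i]=21<=B[j]=22 take 21 → i++
[i=5,j=2] A[i]=26>B[j]=22 take 22 → j++
[i=5,j=3] A[i]=26<=B[j]=26 take 26 → i++
[i=6,j=3] A[i]=28>B[j]=26 take 26 → j++
[i=6,j=4] A[i]=28>B[j]=27 take 27 → j++
[i=6,j=5] A[i]=28<=B[j]=28 take 28 → i++
[i=7,j=5] A[i]=31>B[j]=28 take 28 → j++
[i=7,j=6] A[i]=31<=B[j]=35 take 31 → i++

i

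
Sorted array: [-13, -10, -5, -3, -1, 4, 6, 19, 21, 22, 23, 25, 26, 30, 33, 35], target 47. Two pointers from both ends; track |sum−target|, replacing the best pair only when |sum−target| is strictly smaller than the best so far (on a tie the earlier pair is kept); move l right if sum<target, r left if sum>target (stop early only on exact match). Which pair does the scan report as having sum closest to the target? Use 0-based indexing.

l=0 r=15: -13+35=22 d=25 *, l++
l=1 r=15: -10+35=25 d=22 *, l++
l=2 r=15: -5+35=30 d=17 *, l++
l=3 r=15: -3+35=32 d=15 *, l++
l=4 r=15: -1+35=34 d=13 *, l++
l=5 r=15: 4+35=39 d=8 *, l++
l=6 r=15: 6+35=41 d=6 *, l++
l=7 r=15: 19+35=54 d=7, r--
l=7 r=14: 19+33=52 d=5 *, r--
l=7 r=13: 19+30=49 d=2 *, r--
l=7 r=12: 19+26=45 d=2, l++
l=8 r=12: 21+26=47 d=0 *, stop

pair (21, 26) with sum 47 (|Δ|=0)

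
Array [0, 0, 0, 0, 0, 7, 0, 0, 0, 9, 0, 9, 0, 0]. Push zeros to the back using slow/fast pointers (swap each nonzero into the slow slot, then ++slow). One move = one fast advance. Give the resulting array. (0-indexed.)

slow=0 fast=0: a[fast]=0, fast++
slow=0 fast=1: a[fast]=0, fast++
slow=0 fast=2: a[fast]=0, fast++
slow=0 fast=3: a[fast]=0, fast++
slow=0 fast=4: a[fast]=0, fast++
slow=0 fast=5: a[fast]=7≠0 swap→a[0]=7, slow++,fast++
slow=1 fast=6: a[fast]=0, fast++
slow=1 fast=7: a[fast]=0, fast++
slow=1 fast=8: a[fast]=0, fast++
slow=1 fast=9: a[fast]=9≠0 swap→a[1]=9, slow++,fast++
slow=2 fast=10: a[fast]=0, fast++
slow=2 fast=11: a[fast]=9≠0 swap→a[2]=9, slow++,fast++
slow=3 fast=12: a[fast]=0, fast++
slow=3 fast=13: a[fast]=0, fast++

[7, 9, 9, 0, 0, 0, 0, 0, 0, 0, 0, 0, 0, 0]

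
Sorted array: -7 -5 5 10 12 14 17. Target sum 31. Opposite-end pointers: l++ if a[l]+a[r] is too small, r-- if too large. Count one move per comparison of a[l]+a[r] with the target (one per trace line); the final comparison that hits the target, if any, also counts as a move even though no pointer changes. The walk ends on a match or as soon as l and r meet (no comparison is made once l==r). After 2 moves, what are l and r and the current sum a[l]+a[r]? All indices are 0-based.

[0,6] -7+17=10 <31 → l++
[1,6] -5+17=12 <31 → l++

l=2, r=6, sum=22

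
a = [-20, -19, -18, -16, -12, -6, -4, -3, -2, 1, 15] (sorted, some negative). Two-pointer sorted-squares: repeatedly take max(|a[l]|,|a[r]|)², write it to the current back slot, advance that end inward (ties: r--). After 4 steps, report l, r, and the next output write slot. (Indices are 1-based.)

l=1 r=11: |-20|>|15| out[11]=400, l++
l=2 r=11: |-19|>|15| out[10]=361, l++
l=3 r=11: |-18|>|15| out[9]=324, l++
l=4 r=11: |-16|>|15| out[8]=256, l++

l=5, r=11, next write slot=7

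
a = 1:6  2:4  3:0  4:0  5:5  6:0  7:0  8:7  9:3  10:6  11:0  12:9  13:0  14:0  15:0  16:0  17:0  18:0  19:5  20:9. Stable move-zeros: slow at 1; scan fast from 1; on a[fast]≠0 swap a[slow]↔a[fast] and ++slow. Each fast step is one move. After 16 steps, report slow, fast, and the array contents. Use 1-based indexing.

slow=1 fast=1: a[fast]=6≠0 swap→a[1]=6, slow++,fast++
slow=2 fast=2: a[fast]=4≠0 swap→a[2]=4, slow++,fast++
slow=3 fast=3: a[fast]=0, fast++
slow=3 fast=4: a[fast]=0, fast++
slow=3 fast=5: a[fast]=5≠0 swap→a[3]=5, slow++,fast++
slow=4 fast=6: a[fast]=0, fast++
slow=4 fast=7: a[fast]=0, fast++
slow=4 fast=8: a[fast]=7≠0 swap→a[4]=7, slow++,fast++
slow=5 fast=9: a[fast]=3≠0 swap→a[5]=3, slow++,fast++
slow=6 fast=10: a[fast]=6≠0 swap→a[6]=6, slow++,fast++
slow=7 fast=11: a[fast]=0, fast++
slow=7 fast=12: a[fast]=9≠0 swap→a[7]=9, slow++,fast++
slow=8 fast=13: a[fast]=0, fast++
slow=8 fast=14: a[fast]=0, fast++
slow=8 fast=15: a[fast]=0, fast++
slow=8 fast=16: a[fast]=0, fast++

slow=8, fast=17, a=[6, 4, 5, 7, 3, 6, 9, 0, 0, 0, 0, 0, 0, 0, 0, 0, 0, 0, 5, 9]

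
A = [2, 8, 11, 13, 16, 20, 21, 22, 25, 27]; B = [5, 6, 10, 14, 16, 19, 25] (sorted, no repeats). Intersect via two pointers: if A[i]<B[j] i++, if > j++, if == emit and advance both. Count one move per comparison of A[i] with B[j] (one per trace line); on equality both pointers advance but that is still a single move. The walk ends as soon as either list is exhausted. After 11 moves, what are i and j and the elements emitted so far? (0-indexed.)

i=6, j=6, emitted=[16]

i=0 j=0: 2<5, i++
i=1 j=0: 8>5, j++
i=1 j=1: 8>6, j++
i=1 j=2: 8<10, i++
i=2 j=2: 11>10, j++
i=2 j=3: 11<14, i++
i=3 j=3: 13<14, i++
i=4 j=3: 16>14, j++
i=4 j=4: 16==16 emit, i++,j++
i=5 j=5: 20>19, j++
i=5 j=6: 20<25, i++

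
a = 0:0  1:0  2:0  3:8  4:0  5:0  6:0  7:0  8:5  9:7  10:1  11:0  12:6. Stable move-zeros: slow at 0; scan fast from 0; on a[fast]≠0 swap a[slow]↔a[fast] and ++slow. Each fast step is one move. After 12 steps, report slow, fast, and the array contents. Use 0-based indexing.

slow=0 fast=0: a[fast]=0, fast++
slow=0 fast=1: a[fast]=0, fast++
slow=0 fast=2: a[fast]=0, fast++
slow=0 fast=3: a[fast]=8≠0 swap→a[0]=8, slow++,fast++
slow=1 fast=4: a[fast]=0, fast++
slow=1 fast=5: a[fast]=0, fast++
slow=1 fast=6: a[fast]=0, fast++
slow=1 fast=7: a[fast]=0, fast++
slow=1 fast=8: a[fast]=5≠0 swap→a[1]=5, slow++,fast++
slow=2 fast=9: a[fast]=7≠0 swap→a[2]=7, slow++,fast++
slow=3 fast=10: a[fast]=1≠0 swap→a[3]=1, slow++,fast++
slow=4 fast=11: a[fast]=0, fast++

slow=4, fast=12, a=[8, 5, 7, 1, 0, 0, 0, 0, 0, 0, 0, 0, 6]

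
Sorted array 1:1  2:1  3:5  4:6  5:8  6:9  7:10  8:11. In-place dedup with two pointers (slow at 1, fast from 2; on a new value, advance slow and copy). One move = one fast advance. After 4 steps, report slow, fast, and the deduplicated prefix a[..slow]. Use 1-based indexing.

slow=4, fast=6, prefix=[1, 5, 6, 8]

(s=1,f=2) a[fast]=1=a[slow] dup → fast++
(s=1,f=3) a[fast]=5≠a[slow]=1 write a[2]=5 → slow++,fast++
(s=2,f=4) a[fast]=6≠a[slow]=5 write a[3]=6 → slow++,fast++
(s=3,f=5) a[fast]=8≠a[slow]=6 write a[4]=8 → slow++,fast++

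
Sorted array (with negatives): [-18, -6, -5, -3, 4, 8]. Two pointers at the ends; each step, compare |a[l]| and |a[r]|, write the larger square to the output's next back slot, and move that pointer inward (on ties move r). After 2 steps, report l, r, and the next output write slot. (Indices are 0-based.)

[0,5] |-18|>|8| out[5]=324 → l++
[1,5] |-6|<=|8| out[4]=64 → r--

l=1, r=4, next write slot=3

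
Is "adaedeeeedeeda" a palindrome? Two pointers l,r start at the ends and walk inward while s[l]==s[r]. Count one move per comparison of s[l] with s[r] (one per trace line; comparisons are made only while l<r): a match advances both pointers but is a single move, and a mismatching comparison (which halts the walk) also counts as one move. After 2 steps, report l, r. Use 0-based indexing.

l=2, r=11

l=0 r=13: 'a'=='a', l++,r--
l=1 r=12: 'd'=='d', l++,r--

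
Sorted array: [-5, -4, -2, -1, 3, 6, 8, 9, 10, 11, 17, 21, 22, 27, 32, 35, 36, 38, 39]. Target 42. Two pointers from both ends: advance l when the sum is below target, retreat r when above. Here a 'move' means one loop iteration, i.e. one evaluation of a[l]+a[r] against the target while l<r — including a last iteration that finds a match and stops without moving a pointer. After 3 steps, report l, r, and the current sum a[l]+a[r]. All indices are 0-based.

[0,18] -5+39=34 <42 → l++
[1,18] -4+39=35 <42 → l++
[2,18] -2+39=37 <42 → l++

l=3, r=18, sum=38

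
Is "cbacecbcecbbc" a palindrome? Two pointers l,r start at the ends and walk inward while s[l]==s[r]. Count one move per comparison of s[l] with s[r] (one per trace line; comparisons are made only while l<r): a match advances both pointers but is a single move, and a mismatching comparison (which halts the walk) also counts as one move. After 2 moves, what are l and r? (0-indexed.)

l=2, r=10

l=0 r=12: 'c'=='c', l++,r--
l=1 r=11: 'b'=='b', l++,r--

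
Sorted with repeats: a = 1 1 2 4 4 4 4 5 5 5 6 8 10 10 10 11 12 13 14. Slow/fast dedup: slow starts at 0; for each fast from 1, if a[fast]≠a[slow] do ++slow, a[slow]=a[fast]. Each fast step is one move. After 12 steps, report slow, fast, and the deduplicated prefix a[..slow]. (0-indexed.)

(s=0,f=1) a[fast]=1=a[slow] dup → fast++
(s=0,f=2) a[fast]=2≠a[slow]=1 write a[1]=2 → slow++,fast++
(s=1,f=3) a[fast]=4≠a[slow]=2 write a[2]=4 → slow++,fast++
(s=2,f=4) a[fast]=4=a[slow] dup → fast++
(s=2,f=5) a[fast]=4=a[slow] dup → fast++
(s=2,f=6) a[fast]=4=a[slow] dup → fast++
(s=2,f=7) a[fast]=5≠a[slow]=4 write a[3]=5 → slow++,fast++
(s=3,f=8) a[fast]=5=a[slow] dup → fast++
(s=3,f=9) a[fast]=5=a[slow] dup → fast++
(s=3,f=10) a[fast]=6≠a[slow]=5 write a[4]=6 → slow++,fast++
(s=4,f=11) a[fast]=8≠a[slow]=6 write a[5]=8 → slow++,fast++
(s=5,f=12) a[fast]=10≠a[slow]=8 write a[6]=10 → slow++,fast++

slow=6, fast=13, prefix=[1, 2, 4, 5, 6, 8, 10]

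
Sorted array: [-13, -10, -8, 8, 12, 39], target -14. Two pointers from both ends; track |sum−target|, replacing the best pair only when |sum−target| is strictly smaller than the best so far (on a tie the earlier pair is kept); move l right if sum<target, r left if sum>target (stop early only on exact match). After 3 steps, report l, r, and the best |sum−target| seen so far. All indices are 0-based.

[0,5] -13+39=26 d=40 * → r--
[0,4] -13+12=-1 d=13 * → r--
[0,3] -13+8=-5 d=9 * → r--

l=0, r=2, best |Δ|=9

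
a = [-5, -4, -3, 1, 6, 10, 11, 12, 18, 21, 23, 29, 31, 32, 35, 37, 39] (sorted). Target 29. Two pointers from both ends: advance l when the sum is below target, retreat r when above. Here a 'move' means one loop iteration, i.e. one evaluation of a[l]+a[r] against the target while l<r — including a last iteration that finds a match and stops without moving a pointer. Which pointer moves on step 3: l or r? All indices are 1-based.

[1,17] -5+39=34 >29 → r--
[1,16] -5+37=32 >29 → r--
[1,15] -5+35=30 >29 → r--

r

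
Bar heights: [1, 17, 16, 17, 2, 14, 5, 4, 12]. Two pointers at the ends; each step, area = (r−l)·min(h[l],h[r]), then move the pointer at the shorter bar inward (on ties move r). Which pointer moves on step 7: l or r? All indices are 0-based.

l=0 r=8: min(1,12)*8=8 best=8 *, l++
l=1 r=8: min(17,12)*7=84 best=84 *, r--
l=1 r=7: min(17,4)*6=24 best=84, r--
l=1 r=6: min(17,5)*5=25 best=84, r--
l=1 r=5: min(17,14)*4=56 best=84, r--
l=1 r=4: min(17,2)*3=6 best=84, r--
l=1 r=3: min(17,17)*2=34 best=84, r--

r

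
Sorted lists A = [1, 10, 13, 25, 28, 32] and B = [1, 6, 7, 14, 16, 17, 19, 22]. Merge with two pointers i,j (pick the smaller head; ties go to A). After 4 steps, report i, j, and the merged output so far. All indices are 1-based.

i=2, j=4, merged so far=[1, 1, 6, 7]

[i=1,j=1] A[i]=1<=B[j]=1 take 1 → i++
[i=2,j=1] A[i]=10>B[j]=1 take 1 → j++
[i=2,j=2] A[i]=10>B[j]=6 take 6 → j++
[i=2,j=3] A[i]=10>B[j]=7 take 7 → j++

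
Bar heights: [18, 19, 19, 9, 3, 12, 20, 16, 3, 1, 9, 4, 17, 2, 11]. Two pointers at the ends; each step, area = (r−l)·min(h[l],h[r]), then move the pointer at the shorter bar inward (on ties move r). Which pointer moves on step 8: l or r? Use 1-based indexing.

r

l=1 r=15: min(18,11)*14=154 best=154 *, r--
l=1 r=14: min(18,2)*13=26 best=154, r--
l=1 r=13: min(18,17)*12=204 best=204 *, r--
l=1 r=12: min(18,4)*11=44 best=204, r--
l=1 r=11: min(18,9)*10=90 best=204, r--
l=1 r=10: min(18,1)*9=9 best=204, r--
l=1 r=9: min(18,3)*8=24 best=204, r--
l=1 r=8: min(18,16)*7=112 best=204, r--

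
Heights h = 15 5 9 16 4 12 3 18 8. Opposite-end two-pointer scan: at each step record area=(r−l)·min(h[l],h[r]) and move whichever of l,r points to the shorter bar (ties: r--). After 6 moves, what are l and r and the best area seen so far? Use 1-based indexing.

l=6, r=8, best area=105

[1,9] min(15,8)*8=64 best=64 * → r--
[1,8] min(15,18)*7=105 best=105 * → l++
[2,8] min(5,18)*6=30 best=105 → l++
[3,8] min(9,18)*5=45 best=105 → l++
[4,8] min(16,18)*4=64 best=105 → l++
[5,8] min(4,18)*3=12 best=105 → l++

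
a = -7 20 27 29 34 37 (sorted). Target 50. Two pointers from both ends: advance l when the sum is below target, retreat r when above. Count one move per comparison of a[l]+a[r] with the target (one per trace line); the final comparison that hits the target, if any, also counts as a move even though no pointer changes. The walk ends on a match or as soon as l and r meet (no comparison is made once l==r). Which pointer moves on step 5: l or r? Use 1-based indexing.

[1,6] -7+37=30 <50 → l++
[2,6] 20+37=57 >50 → r--
[2,5] 20+34=54 >50 → r--
[2,4] 20+29=49 <50 → l++
[3,4] 27+29=56 >50 → r--

r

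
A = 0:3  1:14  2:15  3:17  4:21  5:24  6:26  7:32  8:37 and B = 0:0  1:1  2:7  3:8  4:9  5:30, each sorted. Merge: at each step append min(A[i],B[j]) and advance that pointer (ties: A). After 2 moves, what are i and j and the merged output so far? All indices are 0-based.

[i=0,j=0] A[i]=3>B[j]=0 take 0 → j++
[i=0,j=1] A[i]=3>B[j]=1 take 1 → j++

i=0, j=2, merged so far=[0, 1]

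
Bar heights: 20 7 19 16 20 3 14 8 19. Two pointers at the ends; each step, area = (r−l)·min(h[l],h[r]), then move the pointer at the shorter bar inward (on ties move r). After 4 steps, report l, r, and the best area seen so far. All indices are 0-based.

l=0, r=4, best area=152

l=0 r=8: min(20,19)*8=152 best=152 *, r--
l=0 r=7: min(20,8)*7=56 best=152, r--
l=0 r=6: min(20,14)*6=84 best=152, r--
l=0 r=5: min(20,3)*5=15 best=152, r--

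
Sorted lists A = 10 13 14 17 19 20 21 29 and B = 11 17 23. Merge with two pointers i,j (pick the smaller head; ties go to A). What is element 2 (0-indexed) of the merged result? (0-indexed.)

merged[2] = 13

[i=0,j=0] A[i]=10<=B[j]=11 take 10 → i++
[i=1,j=0] A[i]=13>B[j]=11 take 11 → j++
[i=1,j=1] A[i]=13<=B[j]=17 take 13 → i++
[i=2,j=1] A[i]=14<=B[j]=17 take 14 → i++
[i=3,j=1] A[i]=17<=B[j]=17 take 17 → i++
[i=4,j=1] A[i]=19>B[j]=17 take 17 → j++
[i=4,j=2] A[i]=19<=B[j]=23 take 19 → i++
[i=5,j=2] A[i]=20<=B[j]=23 take 20 → i++
[i=6,j=2] A[i]=21<=B[j]=23 take 21 → i++
[i=7,j=2] A[i]=29>B[j]=23 take 23 → j++
[i=7,j=3] B done, take A[i]=29 → i++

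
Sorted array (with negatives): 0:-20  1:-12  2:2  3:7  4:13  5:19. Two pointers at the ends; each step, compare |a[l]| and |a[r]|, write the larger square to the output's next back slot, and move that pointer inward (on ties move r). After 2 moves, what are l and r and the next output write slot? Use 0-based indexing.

l=1, r=4, next write slot=3

l=0 r=5: |-20|>|19| out[5]=400, l++
l=1 r=5: |-12|<=|19| out[4]=361, r--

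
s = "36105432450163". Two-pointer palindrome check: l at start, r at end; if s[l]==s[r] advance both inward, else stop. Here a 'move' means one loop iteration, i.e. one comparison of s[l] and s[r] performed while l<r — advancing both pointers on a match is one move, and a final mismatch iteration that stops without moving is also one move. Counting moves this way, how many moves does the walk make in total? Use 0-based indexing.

l=0 r=13: '3'=='3', l++,r--
l=1 r=12: '6'=='6', l++,r--
l=2 r=11: '1'=='1', l++,r--
l=3 r=10: '0'=='0', l++,r--
l=4 r=9: '5'=='5', l++,r--
l=5 r=8: '4'=='4', l++,r--
l=6 r=7: '3'!='2', stop

7 moves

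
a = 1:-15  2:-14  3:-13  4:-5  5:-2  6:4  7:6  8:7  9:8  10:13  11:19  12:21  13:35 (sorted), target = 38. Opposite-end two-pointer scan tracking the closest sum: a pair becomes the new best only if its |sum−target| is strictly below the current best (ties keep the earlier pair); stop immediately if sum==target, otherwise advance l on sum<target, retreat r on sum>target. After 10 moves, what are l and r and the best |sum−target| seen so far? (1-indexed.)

l=10, r=12, best |Δ|=1

l=1 r=13: -15+35=20 d=18 *, l++
l=2 r=13: -14+35=21 d=17 *, l++
l=3 r=13: -13+35=22 d=16 *, l++
l=4 r=13: -5+35=30 d=8 *, l++
l=5 r=13: -2+35=33 d=5 *, l++
l=6 r=13: 4+35=39 d=1 *, r--
l=6 r=12: 4+21=25 d=13, l++
l=7 r=12: 6+21=27 d=11, l++
l=8 r=12: 7+21=28 d=10, l++
l=9 r=12: 8+21=29 d=9, l++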